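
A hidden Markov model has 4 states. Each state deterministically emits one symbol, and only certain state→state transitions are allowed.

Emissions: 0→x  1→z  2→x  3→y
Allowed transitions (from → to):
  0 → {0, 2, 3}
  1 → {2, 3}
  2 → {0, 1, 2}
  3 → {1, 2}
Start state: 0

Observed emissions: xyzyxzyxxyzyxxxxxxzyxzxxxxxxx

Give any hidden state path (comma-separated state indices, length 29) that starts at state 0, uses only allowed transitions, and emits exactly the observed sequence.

  [0] x  {0,2}  => 0  start
  [1] y  {3}  => 3  0->3 ok
  [2] z  {1}  => 1  3->1 ok
  [3] y  {3}  => 3  1->3 ok
  [4] x  {0,2}  => 2  3->2 ok
  [5] z  {1}  => 1  2->1 ok
  [6] y  {3}  => 3  1->3 ok
  [7] x  {0,2}  => 2  3->2 ok
  [8] x  {0,2}  => 0  2->0 ok
  [9] y  {3}  => 3  0->3 ok
  [10] z  {1}  => 1  3->1 ok
  [11] y  {3}  => 3  1->3 ok
  [12] x  {0,2}  => 2  3->2 ok
  [13] x  {0,2}  => 0  2->0 ok
  [14] x  {0,2}  => 0  0->0 ok
  [15] x  {0,2}  => 2  0->2 ok
  [16] x  {0,2}  => 0  2->0 ok
  [17] x  {0,2}  => 2  0->2 ok
  [18] z  {1}  => 1  2->1 ok
  [19] y  {3}  => 3  1->3 ok
  [20] x  {0,2}  => 2  3->2 ok
  [21] z  {1}  => 1  2->1 ok
  [22] x  {0,2}  => 2  1->2 ok
  [23] x  {0,2}  => 0  2->0 ok
  [24] x  {0,2}  => 0  0->0 ok
  [25] x  {0,2}  => 2  0->2 ok
  [26] x  {0,2}  => 0  2->0 ok
  [27] x  {0,2}  => 0  0->0 ok
  [28] x  {0,2}  => 2  0->2 ok

0,3,1,3,2,1,3,2,0,3,1,3,2,0,0,2,0,2,1,3,2,1,2,0,0,2,0,0,2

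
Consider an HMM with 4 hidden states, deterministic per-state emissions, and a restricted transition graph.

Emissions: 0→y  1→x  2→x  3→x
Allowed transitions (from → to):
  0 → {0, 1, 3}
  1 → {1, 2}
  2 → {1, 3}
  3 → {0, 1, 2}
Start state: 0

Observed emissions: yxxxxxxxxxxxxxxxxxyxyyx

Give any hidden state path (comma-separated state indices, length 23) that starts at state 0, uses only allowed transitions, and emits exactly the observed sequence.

0,3,2,3,2,1,1,2,1,1,2,1,1,1,2,1,2,3,0,3,0,0,3

  0: obs=y cand={0} pick 0 [start]
  1: obs=x cand={1,2,3} pick 3 [0->3 ok]
  2: obs=x cand={1,2,3} pick 2 [3->2 ok]
  3: obs=x cand={1,2,3} pick 3 [2->3 ok]
  4: obs=x cand={1,2,3} pick 2 [3->2 ok]
  5: obs=x cand={1,2,3} pick 1 [2->1 ok]
  6: obs=x cand={1,2,3} pick 1 [1->1 ok]
  7: obs=x cand={1,2,3} pick 2 [1->2 ok]
  8: obs=x cand={1,2,3} pick 1 [2->1 ok]
  9: obs=x cand={1,2,3} pick 1 [1->1 ok]
  10: obs=x cand={1,2,3} pick 2 [1->2 ok]
  11: obs=x cand={1,2,3} pick 1 [2->1 ok]
  12: obs=x cand={1,2,3} pick 1 [1->1 ok]
  13: obs=x cand={1,2,3} pick 1 [1->1 ok]
  14: obs=x cand={1,2,3} pick 2 [1->2 ok]
  15: obs=x cand={1,2,3} pick 1 [2->1 ok]
  16: obs=x cand={1,2,3} pick 2 [1->2 ok]
  17: obs=x cand={1,2,3} pick 3 [2->3 ok]
  18: obs=y cand={0} pick 0 [3->0 ok]
  19: obs=x cand={1,2,3} pick 3 [0->3 ok]
  20: obs=y cand={0} pick 0 [3->0 ok]
  21: obs=y cand={0} pick 0 [0->0 ok]
  22: obs=x cand={1,2,3} pick 3 [0->3 ok]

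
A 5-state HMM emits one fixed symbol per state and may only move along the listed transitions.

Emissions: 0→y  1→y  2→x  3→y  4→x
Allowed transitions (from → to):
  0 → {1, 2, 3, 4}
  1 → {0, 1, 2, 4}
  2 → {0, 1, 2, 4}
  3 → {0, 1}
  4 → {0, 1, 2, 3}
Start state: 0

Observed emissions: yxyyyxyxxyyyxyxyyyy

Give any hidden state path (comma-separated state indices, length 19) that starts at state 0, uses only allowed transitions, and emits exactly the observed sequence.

0,2,0,3,0,2,1,2,2,0,3,1,2,1,4,0,1,0,1

  t0 'y' -> {0,1,3}, take 0 (start)
  t1 'x' -> {2,4}, take 2 (0->2 ok)
  t2 'y' -> {0,1,3}, take 0 (2->0 ok)
  t3 'y' -> {0,1,3}, take 3 (0->3 ok)
  t4 'y' -> {0,1,3}, take 0 (3->0 ok)
  t5 'x' -> {2,4}, take 2 (0->2 ok)
  t6 'y' -> {0,1,3}, take 1 (2->1 ok)
  t7 'x' -> {2,4}, take 2 (1->2 ok)
  t8 'x' -> {2,4}, take 2 (2->2 ok)
  t9 'y' -> {0,1,3}, take 0 (2->0 ok)
  t10 'y' -> {0,1,3}, take 3 (0->3 ok)
  t11 'y' -> {0,1,3}, take 1 (3->1 ok)
  t12 'x' -> {2,4}, take 2 (1->2 ok)
  t13 'y' -> {0,1,3}, take 1 (2->1 ok)
  t14 'x' -> {2,4}, take 4 (1->4 ok)
  t15 'y' -> {0,1,3}, take 0 (4->0 ok)
  t16 'y' -> {0,1,3}, take 1 (0->1 ok)
  t17 'y' -> {0,1,3}, take 0 (1->0 ok)
  t18 'y' -> {0,1,3}, take 1 (0->1 ok)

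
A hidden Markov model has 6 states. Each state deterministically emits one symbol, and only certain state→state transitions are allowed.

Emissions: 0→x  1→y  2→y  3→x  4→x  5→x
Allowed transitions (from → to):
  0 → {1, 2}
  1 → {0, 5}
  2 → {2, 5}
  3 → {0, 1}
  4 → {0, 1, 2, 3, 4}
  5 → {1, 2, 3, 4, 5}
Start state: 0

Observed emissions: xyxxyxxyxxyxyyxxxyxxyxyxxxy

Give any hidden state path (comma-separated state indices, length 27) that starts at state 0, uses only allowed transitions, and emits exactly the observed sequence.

  0: obs=x cand={0,3,4,5} pick 0 [start]
  1: obs=y cand={1,2} pick 1 [0->1 ok]
  2: obs=x cand={0,3,4,5} pick 5 [1->5 ok]
  3: obs=x cand={0,3,4,5} pick 3 [5->3 ok]
  4: obs=y cand={1,2} pick 1 [3->1 ok]
  5: obs=x cand={0,3,4,5} pick 5 [1->5 ok]
  6: obs=x cand={0,3,4,5} pick 5 [5->5 ok]
  7: obs=y cand={1,2} pick 2 [5->2 ok]
  8: obs=x cand={0,3,4,5} pick 5 [2->5 ok]
  9: obs=x cand={0,3,4,5} pick 3 [5->3 ok]
  10: obs=y cand={1,2} pick 1 [3->1 ok]
  11: obs=x cand={0,3,4,5} pick 0 [1->0 ok]
  12: obs=y cand={1,2} pick 2 [0->2 ok]
  13: obs=y cand={1,2} pick 2 [2->2 ok]
  14: obs=x cand={0,3,4,5} pick 5 [2->5 ok]
  15: obs=x cand={0,3,4,5} pick 3 [5->3 ok]
  16: obs=x cand={0,3,4,5} pick 0 [3->0 ok]
  17: obs=y cand={1,2} pick 1 [0->1 ok]
  18: obs=x cand={0,3,4,5} pick 5 [1->5 ok]
  19: obs=x cand={0,3,4,5} pick 5 [5->5 ok]
  20: obs=y cand={1,2} pick 1 [5->1 ok]
  21: obs=x cand={0,3,4,5} pick 0 [1->0 ok]
  22: obs=y cand={1,2} pick 2 [0->2 ok]
  23: obs=x cand={0,3,4,5} pick 5 [2->5 ok]
  24: obs=x cand={0,3,4,5} pick 4 [5->4 ok]
  25: obs=x cand={0,3,4,5} pick 3 [4->3 ok]
  26: obs=y cand={1,2} pick 1 [3->1 ok]

0,1,5,3,1,5,5,2,5,3,1,0,2,2,5,3,0,1,5,5,1,0,2,5,4,3,1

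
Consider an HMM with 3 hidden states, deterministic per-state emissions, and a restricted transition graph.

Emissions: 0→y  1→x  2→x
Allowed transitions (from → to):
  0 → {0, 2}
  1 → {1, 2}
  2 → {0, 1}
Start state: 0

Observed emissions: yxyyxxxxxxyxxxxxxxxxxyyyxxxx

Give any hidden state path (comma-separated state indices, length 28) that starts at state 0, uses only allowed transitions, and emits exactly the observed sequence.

  [0] y  {0}  => 0  start
  [1] x  {1,2}  => 2  0->2 ok
  [2] y  {0}  => 0  2->0 ok
  [3] y  {0}  => 0  0->0 ok
  [4] x  {1,2}  => 2  0->2 ok
  [5] x  {1,2}  => 1  2->1 ok
  [6] x  {1,2}  => 2  1->2 ok
  [7] x  {1,2}  => 1  2->1 ok
  [8] x  {1,2}  => 1  1->1 ok
  [9] x  {1,2}  => 2  1->2 ok
  [10] y  {0}  => 0  2->0 ok
  [11] x  {1,2}  => 2  0->2 ok
  [12] x  {1,2}  => 1  2->1 ok
  [13] x  {1,2}  => 1  1->1 ok
  [14] x  {1,2}  => 1  1->1 ok
  [15] x  {1,2}  => 2  1->2 ok
  [16] x  {1,2}  => 1  2->1 ok
  [17] x  {1,2}  => 1  1->1 ok
  [18] x  {1,2}  => 1  1->1 ok
  [19] x  {1,2}  => 1  1->1 ok
  [20] x  {1,2}  => 2  1->2 ok
  [21] y  {0}  => 0  2->0 ok
  [22] y  {0}  => 0  0->0 ok
  [23] y  {0}  => 0  0->0 ok
  [24] x  {1,2}  => 2  0->2 ok
  [25] x  {1,2}  => 1  2->1 ok
  [26] x  {1,2}  => 2  1->2 ok
  [27] x  {1,2}  => 1  2->1 ok

0,2,0,0,2,1,2,1,1,2,0,2,1,1,1,2,1,1,1,1,2,0,0,0,2,1,2,1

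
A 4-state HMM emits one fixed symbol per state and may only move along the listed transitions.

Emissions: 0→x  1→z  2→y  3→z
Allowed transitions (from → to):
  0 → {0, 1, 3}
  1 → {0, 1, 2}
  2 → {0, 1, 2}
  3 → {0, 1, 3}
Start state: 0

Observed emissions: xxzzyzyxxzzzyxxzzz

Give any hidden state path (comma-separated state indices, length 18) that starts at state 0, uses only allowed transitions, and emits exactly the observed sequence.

0,0,3,1,2,1,2,0,0,3,1,1,2,0,0,3,1,1

  pos 0: x in {0}, choose 0; start
  pos 1: x in {0}, choose 0; 0->0 ok
  pos 2: z in {1,3}, choose 3; 0->3 ok
  pos 3: z in {1,3}, choose 1; 3->1 ok
  pos 4: y in {2}, choose 2; 1->2 ok
  pos 5: z in {1,3}, choose 1; 2->1 ok
  pos 6: y in {2}, choose 2; 1->2 ok
  pos 7: x in {0}, choose 0; 2->0 ok
  pos 8: x in {0}, choose 0; 0->0 ok
  pos 9: z in {1,3}, choose 3; 0->3 ok
  pos 10: z in {1,3}, choose 1; 3->1 ok
  pos 11: z in {1,3}, choose 1; 1->1 ok
  pos 12: y in {2}, choose 2; 1->2 ok
  pos 13: x in {0}, choose 0; 2->0 ok
  pos 14: x in {0}, choose 0; 0->0 ok
  pos 15: z in {1,3}, choose 3; 0->3 ok
  pos 16: z in {1,3}, choose 1; 3->1 ok
  pos 17: z in {1,3}, choose 1; 1->1 ok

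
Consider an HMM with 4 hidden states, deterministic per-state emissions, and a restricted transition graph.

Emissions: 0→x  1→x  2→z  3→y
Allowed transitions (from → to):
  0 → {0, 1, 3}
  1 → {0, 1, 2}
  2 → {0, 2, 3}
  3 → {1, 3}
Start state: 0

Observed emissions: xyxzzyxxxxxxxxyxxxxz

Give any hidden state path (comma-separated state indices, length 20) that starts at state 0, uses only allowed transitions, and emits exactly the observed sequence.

  0: obs=x cand={0,1} pick 0 [start]
  1: obs=y cand={3} pick 3 [0->3 ok]
  2: obs=x cand={0,1} pick 1 [3->1 ok]
  3: obs=z cand={2} pick 2 [1->2 ok]
  4: obs=z cand={2} pick 2 [2->2 ok]
  5: obs=y cand={3} pick 3 [2->3 ok]
  6: obs=x cand={0,1} pick 1 [3->1 ok]
  7: obs=x cand={0,1} pick 1 [1->1 ok]
  8: obs=x cand={0,1} pick 0 [1->0 ok]
  9: obs=x cand={0,1} pick 1 [0->1 ok]
  10: obs=x cand={0,1} pick 0 [1->0 ok]
  11: obs=x cand={0,1} pick 0 [0->0 ok]
  12: obs=x cand={0,1} pick 1 [0->1 ok]
  13: obs=x cand={0,1} pick 0 [1->0 ok]
  14: obs=y cand={3} pick 3 [0->3 ok]
  15: obs=x cand={0,1} pick 1 [3->1 ok]
  16: obs=x cand={0,1} pick 1 [1->1 ok]
  17: obs=x cand={0,1} pick 1 [1->1 ok]
  18: obs=x cand={0,1} pick 1 [1->1 ok]
  19: obs=z cand={2} pick 2 [1->2 ok]

0,3,1,2,2,3,1,1,0,1,0,0,1,0,3,1,1,1,1,2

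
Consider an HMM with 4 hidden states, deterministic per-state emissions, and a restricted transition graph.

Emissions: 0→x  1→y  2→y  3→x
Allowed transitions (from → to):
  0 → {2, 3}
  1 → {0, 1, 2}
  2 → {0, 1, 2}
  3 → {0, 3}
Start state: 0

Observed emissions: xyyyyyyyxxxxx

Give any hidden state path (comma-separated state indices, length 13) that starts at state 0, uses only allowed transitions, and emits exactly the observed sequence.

0,2,2,1,1,2,1,1,0,3,0,3,3

  0: obs=x cand={0,3} pick 0 [start]
  1: obs=y cand={1,2} pick 2 [0->2 ok]
  2: obs=y cand={1,2} pick 2 [2->2 ok]
  3: obs=y cand={1,2} pick 1 [2->1 ok]
  4: obs=y cand={1,2} pick 1 [1->1 ok]
  5: obs=y cand={1,2} pick 2 [1->2 ok]
  6: obs=y cand={1,2} pick 1 [2->1 ok]
  7: obs=y cand={1,2} pick 1 [1->1 ok]
  8: obs=x cand={0,3} pick 0 [1->0 ok]
  9: obs=x cand={0,3} pick 3 [0->3 ok]
  10: obs=x cand={0,3} pick 0 [3->0 ok]
  11: obs=x cand={0,3} pick 3 [0->3 ok]
  12: obs=x cand={0,3} pick 3 [3->3 ok]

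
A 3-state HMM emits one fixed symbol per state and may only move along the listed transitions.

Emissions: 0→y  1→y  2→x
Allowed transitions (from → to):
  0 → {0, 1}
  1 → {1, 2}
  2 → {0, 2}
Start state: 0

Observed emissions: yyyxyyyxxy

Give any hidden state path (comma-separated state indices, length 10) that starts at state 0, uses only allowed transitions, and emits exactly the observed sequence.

0,1,1,2,0,0,1,2,2,0

  pos 0: y in {0,1}, choose 0; start
  pos 1: y in {0,1}, choose 1; 0->1 ok
  pos 2: y in {0,1}, choose 1; 1->1 ok
  pos 3: x in {2}, choose 2; 1->2 ok
  pos 4: y in {0,1}, choose 0; 2->0 ok
  pos 5: y in {0,1}, choose 0; 0->0 ok
  pos 6: y in {0,1}, choose 1; 0->1 ok
  pos 7: x in {2}, choose 2; 1->2 ok
  pos 8: x in {2}, choose 2; 2->2 ok
  pos 9: y in {0,1}, choose 0; 2->0 ok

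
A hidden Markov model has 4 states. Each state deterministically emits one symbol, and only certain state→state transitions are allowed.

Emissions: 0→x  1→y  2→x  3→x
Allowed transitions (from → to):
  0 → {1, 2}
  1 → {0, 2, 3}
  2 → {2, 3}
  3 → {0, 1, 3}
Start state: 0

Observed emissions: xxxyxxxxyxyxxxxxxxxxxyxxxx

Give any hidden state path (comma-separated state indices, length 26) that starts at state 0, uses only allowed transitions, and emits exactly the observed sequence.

0,2,3,1,0,2,3,3,1,3,1,2,3,0,2,2,2,3,0,2,3,1,0,2,3,3

  pos 0: x in {0,2,3}, choose 0; start
  pos 1: x in {0,2,3}, choose 2; 0->2 ok
  pos 2: x in {0,2,3}, choose 3; 2->3 ok
  pos 3: y in {1}, choose 1; 3->1 ok
  pos 4: x in {0,2,3}, choose 0; 1->0 ok
  pos 5: x in {0,2,3}, choose 2; 0->2 ok
  pos 6: x in {0,2,3}, choose 3; 2->3 ok
  pos 7: x in {0,2,3}, choose 3; 3->3 ok
  pos 8: y in {1}, choose 1; 3->1 ok
  pos 9: x in {0,2,3}, choose 3; 1->3 ok
  pos 10: y in {1}, choose 1; 3->1 ok
  pos 11: x in {0,2,3}, choose 2; 1->2 ok
  pos 12: x in {0,2,3}, choose 3; 2->3 ok
  pos 13: x in {0,2,3}, choose 0; 3->0 ok
  pos 14: x in {0,2,3}, choose 2; 0->2 ok
  pos 15: x in {0,2,3}, choose 2; 2->2 ok
  pos 16: x in {0,2,3}, choose 2; 2->2 ok
  pos 17: x in {0,2,3}, choose 3; 2->3 ok
  pos 18: x in {0,2,3}, choose 0; 3->0 ok
  pos 19: x in {0,2,3}, choose 2; 0->2 ok
  pos 20: x in {0,2,3}, choose 3; 2->3 ok
  pos 21: y in {1}, choose 1; 3->1 ok
  pos 22: x in {0,2,3}, choose 0; 1->0 ok
  pos 23: x in {0,2,3}, choose 2; 0->2 ok
  pos 24: x in {0,2,3}, choose 3; 2->3 ok
  pos 25: x in {0,2,3}, choose 3; 3->3 ok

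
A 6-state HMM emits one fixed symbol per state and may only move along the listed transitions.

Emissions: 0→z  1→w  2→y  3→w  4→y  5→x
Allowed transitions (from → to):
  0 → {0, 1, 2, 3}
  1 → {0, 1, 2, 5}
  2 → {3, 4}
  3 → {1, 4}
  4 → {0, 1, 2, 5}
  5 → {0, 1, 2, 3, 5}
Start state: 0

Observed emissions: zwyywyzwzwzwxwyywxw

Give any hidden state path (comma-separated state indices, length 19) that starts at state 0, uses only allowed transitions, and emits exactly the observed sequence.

  0: obs=z cand={0} pick 0 [start]
  1: obs=w cand={1,3} pick 3 [0->3 ok]
  2: obs=y cand={2,4} pick 4 [3->4 ok]
  3: obs=y cand={2,4} pick 2 [4->2 ok]
  4: obs=w cand={1,3} pick 3 [2->3 ok]
  5: obs=y cand={2,4} pick 4 [3->4 ok]
  6: obs=z cand={0} pick 0 [4->0 ok]
  7: obs=w cand={1,3} pick 1 [0->1 ok]
  8: obs=z cand={0} pick 0 [1->0 ok]
  9: obs=w cand={1,3} pick 1 [0->1 ok]
  10: obs=z cand={0} pick 0 [1->0 ok]
  11: obs=w cand={1,3} pick 1 [0->1 ok]
  12: obs=x cand={5} pick 5 [1->5 ok]
  13: obs=w cand={1,3} pick 1 [5->1 ok]
  14: obs=y cand={2,4} pick 2 [1->2 ok]
  15: obs=y cand={2,4} pick 4 [2->4 ok]
  16: obs=w cand={1,3} pick 1 [4->1 ok]
  17: obs=x cand={5} pick 5 [1->5 ok]
  18: obs=w cand={1,3} pick 3 [5->3 ok]

0,3,4,2,3,4,0,1,0,1,0,1,5,1,2,4,1,5,3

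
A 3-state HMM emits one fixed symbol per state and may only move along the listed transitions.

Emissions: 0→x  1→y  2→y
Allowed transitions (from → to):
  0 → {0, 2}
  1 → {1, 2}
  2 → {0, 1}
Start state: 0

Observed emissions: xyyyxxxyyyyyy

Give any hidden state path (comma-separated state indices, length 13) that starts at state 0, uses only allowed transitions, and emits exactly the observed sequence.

  pos 0: x in {0}, choose 0; start
  pos 1: y in {1,2}, choose 2; 0->2 ok
  pos 2: y in {1,2}, choose 1; 2->1 ok
  pos 3: y in {1,2}, choose 2; 1->2 ok
  pos 4: x in {0}, choose 0; 2->0 ok
  pos 5: x in {0}, choose 0; 0->0 ok
  pos 6: x in {0}, choose 0; 0->0 ok
  pos 7: y in {1,2}, choose 2; 0->2 ok
  pos 8: y in {1,2}, choose 1; 2->1 ok
  pos 9: y in {1,2}, choose 2; 1->2 ok
  pos 10: y in {1,2}, choose 1; 2->1 ok
  pos 11: y in {1,2}, choose 1; 1->1 ok
  pos 12: y in {1,2}, choose 1; 1->1 ok

0,2,1,2,0,0,0,2,1,2,1,1,1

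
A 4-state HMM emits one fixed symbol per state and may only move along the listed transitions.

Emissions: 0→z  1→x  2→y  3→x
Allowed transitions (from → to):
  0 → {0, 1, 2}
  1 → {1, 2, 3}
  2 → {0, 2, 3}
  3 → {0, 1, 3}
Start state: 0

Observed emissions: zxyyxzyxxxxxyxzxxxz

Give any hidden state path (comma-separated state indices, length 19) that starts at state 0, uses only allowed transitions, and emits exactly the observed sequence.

0,1,2,2,3,0,2,3,1,1,3,1,2,3,0,1,1,3,0

  0: obs=z cand={0} pick 0 [start]
  1: obs=x cand={1,3} pick 1 [0->1 ok]
  2: obs=y cand={2} pick 2 [1->2 ok]
  3: obs=y cand={2} pick 2 [2->2 ok]
  4: obs=x cand={1,3} pick 3 [2->3 ok]
  5: obs=z cand={0} pick 0 [3->0 ok]
  6: obs=y cand={2} pick 2 [0->2 ok]
  7: obs=x cand={1,3} pick 3 [2->3 ok]
  8: obs=x cand={1,3} pick 1 [3->1 ok]
  9: obs=x cand={1,3} pick 1 [1->1 ok]
  10: obs=x cand={1,3} pick 3 [1->3 ok]
  11: obs=x cand={1,3} pick 1 [3->1 ok]
  12: obs=y cand={2} pick 2 [1->2 ok]
  13: obs=x cand={1,3} pick 3 [2->3 ok]
  14: obs=z cand={0} pick 0 [3->0 ok]
  15: obs=x cand={1,3} pick 1 [0->1 ok]
  16: obs=x cand={1,3} pick 1 [1->1 ok]
  17: obs=x cand={1,3} pick 3 [1->3 ok]
  18: obs=z cand={0} pick 0 [3->0 ok]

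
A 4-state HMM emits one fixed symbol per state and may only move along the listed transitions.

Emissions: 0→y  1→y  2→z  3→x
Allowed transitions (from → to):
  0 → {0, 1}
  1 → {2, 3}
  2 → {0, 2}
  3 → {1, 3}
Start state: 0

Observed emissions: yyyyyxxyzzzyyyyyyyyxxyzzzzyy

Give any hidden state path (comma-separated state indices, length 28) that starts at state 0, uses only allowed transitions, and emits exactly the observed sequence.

  0: obs=y cand={0,1} pick 0 [start]
  1: obs=y cand={0,1} pick 0 [0->0 ok]
  2: obs=y cand={0,1} pick 0 [0->0 ok]
  3: obs=y cand={0,1} pick 0 [0->0 ok]
  4: obs=y cand={0,1} pick 1 [0->1 ok]
  5: obs=x cand={3} pick 3 [1->3 ok]
  6: obs=x cand={3} pick 3 [3->3 ok]
  7: obs=y cand={0,1} pick 1 [3->1 ok]
  8: obs=z cand={2} pick 2 [1->2 ok]
  9: obs=z cand={2} pick 2 [2->2 ok]
  10: obs=z cand={2} pick 2 [2->2 ok]
  11: obs=y cand={0,1} pick 0 [2->0 ok]
  12: obs=y cand={0,1} pick 0 [0->0 ok]
  13: obs=y cand={0,1} pick 0 [0->0 ok]
  14: obs=y cand={0,1} pick 0 [0->0 ok]
  15: obs=y cand={0,1} pick 0 [0->0 ok]
  16: obs=y cand={0,1} pick 0 [0->0 ok]
  17: obs=y cand={0,1} pick 0 [0->0 ok]
  18: obs=y cand={0,1} pick 1 [0->1 ok]
  19: obs=x cand={3} pick 3 [1->3 ok]
  20: obs=x cand={3} pick 3 [3->3 ok]
  21: obs=y cand={0,1} pick 1 [3->1 ok]
  22: obs=z cand={2} pick 2 [1->2 ok]
  23: obs=z cand={2} pick 2 [2->2 ok]
  24: obs=z cand={2} pick 2 [2->2 ok]
  25: obs=z cand={2} pick 2 [2->2 ok]
  26: obs=y cand={0,1} pick 0 [2->0 ok]
  27: obs=y cand={0,1} pick 0 [0->0 ok]

0,0,0,0,1,3,3,1,2,2,2,0,0,0,0,0,0,0,1,3,3,1,2,2,2,2,0,0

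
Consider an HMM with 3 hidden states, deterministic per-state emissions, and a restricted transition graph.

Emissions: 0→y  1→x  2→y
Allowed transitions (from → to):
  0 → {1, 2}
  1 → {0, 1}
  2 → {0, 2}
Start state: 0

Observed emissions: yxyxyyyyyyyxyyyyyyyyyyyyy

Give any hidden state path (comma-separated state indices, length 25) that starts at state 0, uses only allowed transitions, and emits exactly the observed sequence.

0,1,0,1,0,2,0,2,0,2,0,1,0,2,2,2,2,2,0,2,2,2,0,2,0

  pos 0: y in {0,2}, choose 0; start
  pos 1: x in {1}, choose 1; 0->1 ok
  pos 2: y in {0,2}, choose 0; 1->0 ok
  pos 3: x in {1}, choose 1; 0->1 ok
  pos 4: y in {0,2}, choose 0; 1->0 ok
  pos 5: y in {0,2}, choose 2; 0->2 ok
  pos 6: y in {0,2}, choose 0; 2->0 ok
  pos 7: y in {0,2}, choose 2; 0->2 ok
  pos 8: y in {0,2}, choose 0; 2->0 ok
  pos 9: y in {0,2}, choose 2; 0->2 ok
  pos 10: y in {0,2}, choose 0; 2->0 ok
  pos 11: x in {1}, choose 1; 0->1 ok
  pos 12: y in {0,2}, choose 0; 1->0 ok
  pos 13: y in {0,2}, choose 2; 0->2 ok
  pos 14: y in {0,2}, choose 2; 2->2 ok
  pos 15: y in {0,2}, choose 2; 2->2 ok
  pos 16: y in {0,2}, choose 2; 2->2 ok
  pos 17: y in {0,2}, choose 2; 2->2 ok
  pos 18: y in {0,2}, choose 0; 2->0 ok
  pos 19: y in {0,2}, choose 2; 0->2 ok
  pos 20: y in {0,2}, choose 2; 2->2 ok
  pos 21: y in {0,2}, choose 2; 2->2 ok
  pos 22: y in {0,2}, choose 0; 2->0 ok
  pos 23: y in {0,2}, choose 2; 0->2 ok
  pos 24: y in {0,2}, choose 0; 2->0 ok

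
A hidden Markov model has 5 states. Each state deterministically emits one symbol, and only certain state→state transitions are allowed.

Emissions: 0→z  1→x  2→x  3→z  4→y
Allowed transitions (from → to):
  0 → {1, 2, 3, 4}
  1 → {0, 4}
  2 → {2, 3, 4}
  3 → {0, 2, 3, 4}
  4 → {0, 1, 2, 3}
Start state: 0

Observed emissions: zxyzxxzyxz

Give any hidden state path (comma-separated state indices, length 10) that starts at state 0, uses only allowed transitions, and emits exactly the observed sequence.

  t0 'z' -> {0,3}, take 0 (start)
  t1 'x' -> {1,2}, take 1 (0->1 ok)
  t2 'y' -> {4}, take 4 (1->4 ok)
  t3 'z' -> {0,3}, take 3 (4->3 ok)
  t4 'x' -> {1,2}, take 2 (3->2 ok)
  t5 'x' -> {1,2}, take 2 (2->2 ok)
  t6 'z' -> {0,3}, take 3 (2->3 ok)
  t7 'y' -> {4}, take 4 (3->4 ok)
  t8 'x' -> {1,2}, take 2 (4->2 ok)
  t9 'z' -> {0,3}, take 3 (2->3 ok)

0,1,4,3,2,2,3,4,2,3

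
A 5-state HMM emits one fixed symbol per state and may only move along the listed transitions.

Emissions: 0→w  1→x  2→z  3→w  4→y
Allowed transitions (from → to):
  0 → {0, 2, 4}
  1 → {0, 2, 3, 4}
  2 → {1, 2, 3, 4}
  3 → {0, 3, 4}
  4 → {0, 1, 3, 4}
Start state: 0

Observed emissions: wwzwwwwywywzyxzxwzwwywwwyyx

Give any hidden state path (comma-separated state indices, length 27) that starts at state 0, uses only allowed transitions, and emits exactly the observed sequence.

0,0,2,3,3,3,3,4,3,4,0,2,4,1,2,1,0,2,3,3,4,3,3,3,4,4,1

  [0] w  {0,3}  => 0  start
  [1] w  {0,3}  => 0  0->0 ok
  [2] z  {2}  => 2  0->2 ok
  [3] w  {0,3}  => 3  2->3 ok
  [4] w  {0,3}  => 3  3->3 ok
  [5] w  {0,3}  => 3  3->3 ok
  [6] w  {0,3}  => 3  3->3 ok
  [7] y  {4}  => 4  3->4 ok
  [8] w  {0,3}  => 3  4->3 ok
  [9] y  {4}  => 4  3->4 ok
  [10] w  {0,3}  => 0  4->0 ok
  [11] z  {2}  => 2  0->2 ok
  [12] y  {4}  => 4  2->4 ok
  [13] x  {1}  => 1  4->1 ok
  [14] z  {2}  => 2  1->2 ok
  [15] x  {1}  => 1  2->1 ok
  [16] w  {0,3}  => 0  1->0 ok
  [17] z  {2}  => 2  0->2 ok
  [18] w  {0,3}  => 3  2->3 ok
  [19] w  {0,3}  => 3  3->3 ok
  [20] y  {4}  => 4  3->4 ok
  [21] w  {0,3}  => 3  4->3 ok
  [22] w  {0,3}  => 3  3->3 ok
  [23] w  {0,3}  => 3  3->3 ok
  [24] y  {4}  => 4  3->4 ok
  [25] y  {4}  => 4  4->4 ok
  [26] x  {1}  => 1  4->1 ok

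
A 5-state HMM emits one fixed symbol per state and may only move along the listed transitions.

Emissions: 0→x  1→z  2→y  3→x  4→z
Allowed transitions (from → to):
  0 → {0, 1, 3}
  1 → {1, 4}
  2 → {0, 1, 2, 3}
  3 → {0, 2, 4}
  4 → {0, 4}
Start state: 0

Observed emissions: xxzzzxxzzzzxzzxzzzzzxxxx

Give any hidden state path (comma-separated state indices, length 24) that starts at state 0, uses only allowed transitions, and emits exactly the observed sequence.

0,0,1,1,4,0,0,1,1,4,4,0,1,4,0,1,1,1,1,4,0,0,0,0

  [0] x  {0,3}  => 0  start
  [1] x  {0,3}  => 0  0->0 ok
  [2] z  {1,4}  => 1  0->1 ok
  [3] z  {1,4}  => 1  1->1 ok
  [4] z  {1,4}  => 4  1->4 ok
  [5] x  {0,3}  => 0  4->0 ok
  [6] x  {0,3}  => 0  0->0 ok
  [7] z  {1,4}  => 1  0->1 ok
  [8] z  {1,4}  => 1  1->1 ok
  [9] z  {1,4}  => 4  1->4 ok
  [10] z  {1,4}  => 4  4->4 ok
  [11] x  {0,3}  => 0  4->0 ok
  [12] z  {1,4}  => 1  0->1 ok
  [13] z  {1,4}  => 4  1->4 ok
  [14] x  {0,3}  => 0  4->0 ok
  [15] z  {1,4}  => 1  0->1 ok
  [16] z  {1,4}  => 1  1->1 ok
  [17] z  {1,4}  => 1  1->1 ok
  [18] z  {1,4}  => 1  1->1 ok
  [19] z  {1,4}  => 4  1->4 ok
  [20] x  {0,3}  => 0  4->0 ok
  [21] x  {0,3}  => 0  0->0 ok
  [22] x  {0,3}  => 0  0->0 ok
  [23] x  {0,3}  => 0  0->0 ok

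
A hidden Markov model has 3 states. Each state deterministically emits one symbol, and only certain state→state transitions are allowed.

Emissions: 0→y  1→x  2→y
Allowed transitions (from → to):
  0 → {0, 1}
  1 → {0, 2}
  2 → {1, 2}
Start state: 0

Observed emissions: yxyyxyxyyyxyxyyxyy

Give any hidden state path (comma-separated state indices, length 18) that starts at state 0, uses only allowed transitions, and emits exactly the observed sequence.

0,1,2,2,1,0,1,2,2,2,1,2,1,0,0,1,2,2

  [0] y  {0,2}  => 0  start
  [1] x  {1}  => 1  0->1 ok
  [2] y  {0,2}  => 2  1->2 ok
  [3] y  {0,2}  => 2  2->2 ok
  [4] x  {1}  => 1  2->1 ok
  [5] y  {0,2}  => 0  1->0 ok
  [6] x  {1}  => 1  0->1 ok
  [7] y  {0,2}  => 2  1->2 ok
  [8] y  {0,2}  => 2  2->2 ok
  [9] y  {0,2}  => 2  2->2 ok
  [10] x  {1}  => 1  2->1 ok
  [11] y  {0,2}  => 2  1->2 ok
  [12] x  {1}  => 1  2->1 ok
  [13] y  {0,2}  => 0  1->0 ok
  [14] y  {0,2}  => 0  0->0 ok
  [15] x  {1}  => 1  0->1 ok
  [16] y  {0,2}  => 2  1->2 ok
  [17] y  {0,2}  => 2  2->2 ok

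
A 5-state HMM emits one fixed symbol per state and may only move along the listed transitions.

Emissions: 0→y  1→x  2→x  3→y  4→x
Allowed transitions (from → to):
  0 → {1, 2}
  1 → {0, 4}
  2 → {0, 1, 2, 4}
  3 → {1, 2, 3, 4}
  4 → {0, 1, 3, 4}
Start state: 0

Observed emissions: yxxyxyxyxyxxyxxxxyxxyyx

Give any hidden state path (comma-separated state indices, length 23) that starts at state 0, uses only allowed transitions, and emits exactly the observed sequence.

  [0] y  {0,3}  => 0  start
  [1] x  {1,2,4}  => 1  0->1 ok
  [2] x  {1,2,4}  => 4  1->4 ok
  [3] y  {0,3}  => 0  4->0 ok
  [4] x  {1,2,4}  => 1  0->1 ok
  [5] y  {0,3}  => 0  1->0 ok
  [6] x  {1,2,4}  => 2  0->2 ok
  [7] y  {0,3}  => 0  2->0 ok
  [8] x  {1,2,4}  => 2  0->2 ok
  [9] y  {0,3}  => 0  2->0 ok
  [10] x  {1,2,4}  => 1  0->1 ok
  [11] x  {1,2,4}  => 4  1->4 ok
  [12] y  {0,3}  => 0  4->0 ok
  [13] x  {1,2,4}  => 1  0->1 ok
  [14] x  {1,2,4}  => 4  1->4 ok
  [15] x  {1,2,4}  => 1  4->1 ok
  [16] x  {1,2,4}  => 4  1->4 ok
  [17] y  {0,3}  => 0  4->0 ok
  [18] x  {1,2,4}  => 2  0->2 ok
  [19] x  {1,2,4}  => 4  2->4 ok
  [20] y  {0,3}  => 3  4->3 ok
  [21] y  {0,3}  => 3  3->3 ok
  [22] x  {1,2,4}  => 4  3->4 ok

0,1,4,0,1,0,2,0,2,0,1,4,0,1,4,1,4,0,2,4,3,3,4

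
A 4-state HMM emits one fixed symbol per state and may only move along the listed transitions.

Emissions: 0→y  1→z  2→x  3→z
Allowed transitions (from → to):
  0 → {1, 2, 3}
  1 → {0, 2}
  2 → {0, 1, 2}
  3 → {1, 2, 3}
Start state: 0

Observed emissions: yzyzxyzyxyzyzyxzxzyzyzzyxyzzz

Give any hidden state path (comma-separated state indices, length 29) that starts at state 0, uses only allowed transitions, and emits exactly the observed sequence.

  t0 'y' -> {0}, take 0 (start)
  t1 'z' -> {1,3}, take 1 (0->1 ok)
  t2 'y' -> {0}, take 0 (1->0 ok)
  t3 'z' -> {1,3}, take 3 (0->3 ok)
  t4 'x' -> {2}, take 2 (3->2 ok)
  t5 'y' -> {0}, take 0 (2->0 ok)
  t6 'z' -> {1,3}, take 1 (0->1 ok)
  t7 'y' -> {0}, take 0 (1->0 ok)
  t8 'x' -> {2}, take 2 (0->2 ok)
  t9 'y' -> {0}, take 0 (2->0 ok)
  t10 'z' -> {1,3}, take 1 (0->1 ok)
  t11 'y' -> {0}, take 0 (1->0 ok)
  t12 'z' -> {1,3}, take 1 (0->1 ok)
  t13 'y' -> {0}, take 0 (1->0 ok)
  t14 'x' -> {2}, take 2 (0->2 ok)
  t15 'z' -> {1,3}, take 1 (2->1 ok)
  t16 'x' -> {2}, take 2 (1->2 ok)
  t17 'z' -> {1,3}, take 1 (2->1 ok)
  t18 'y' -> {0}, take 0 (1->0 ok)
  t19 'z' -> {1,3}, take 1 (0->1 ok)
  t20 'y' -> {0}, take 0 (1->0 ok)
  t21 'z' -> {1,3}, take 3 (0->3 ok)
  t22 'z' -> {1,3}, take 1 (3->1 ok)
  t23 'y' -> {0}, take 0 (1->0 ok)
  t24 'x' -> {2}, take 2 (0->2 ok)
  t25 'y' -> {0}, take 0 (2->0 ok)
  t26 'z' -> {1,3}, take 3 (0->3 ok)
  t27 'z' -> {1,3}, take 3 (3->3 ok)
  t28 'z' -> {1,3}, take 3 (3->3 ok)

0,1,0,3,2,0,1,0,2,0,1,0,1,0,2,1,2,1,0,1,0,3,1,0,2,0,3,3,3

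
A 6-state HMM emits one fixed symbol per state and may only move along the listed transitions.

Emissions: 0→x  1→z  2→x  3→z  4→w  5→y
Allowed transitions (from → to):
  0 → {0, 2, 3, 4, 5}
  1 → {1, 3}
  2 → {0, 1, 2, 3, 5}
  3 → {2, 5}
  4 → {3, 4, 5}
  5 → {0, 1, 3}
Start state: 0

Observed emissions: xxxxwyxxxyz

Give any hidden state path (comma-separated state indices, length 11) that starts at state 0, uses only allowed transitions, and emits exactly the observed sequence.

  0: obs=x cand={0,2} pick 0 [start]
  1: obs=x cand={0,2} pick 2 [0->2 ok]
  2: obs=x cand={0,2} pick 0 [2->0 ok]
  3: obs=x cand={0,2} pick 0 [0->0 ok]
  4: obs=w cand={4} pick 4 [0->4 ok]
  5: obs=y cand={5} pick 5 [4->5 ok]
  6: obs=x cand={0,2} pick 0 [5->0 ok]
  7: obs=x cand={0,2} pick 2 [0->2 ok]
  8: obs=x cand={0,2} pick 0 [2->0 ok]
  9: obs=y cand={5} pick 5 [0->5 ok]
  10: obs=z cand={1,3} pick 1 [5->1 ok]

0,2,0,0,4,5,0,2,0,5,1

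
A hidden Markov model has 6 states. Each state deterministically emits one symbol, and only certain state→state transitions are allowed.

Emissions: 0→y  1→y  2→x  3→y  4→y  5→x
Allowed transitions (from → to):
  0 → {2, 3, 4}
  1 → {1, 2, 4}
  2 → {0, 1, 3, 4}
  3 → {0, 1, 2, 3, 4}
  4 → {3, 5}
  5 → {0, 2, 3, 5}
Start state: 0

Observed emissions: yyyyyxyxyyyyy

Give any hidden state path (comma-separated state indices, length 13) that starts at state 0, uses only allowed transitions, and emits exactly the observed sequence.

  pos 0: y in {0,1,3,4}, choose 0; start
  pos 1: y in {0,1,3,4}, choose 4; 0->4 ok
  pos 2: y in {0,1,3,4}, choose 3; 4->3 ok
  pos 3: y in {0,1,3,4}, choose 0; 3->0 ok
  pos 4: y in {0,1,3,4}, choose 4; 0->4 ok
  pos 5: x in {2,5}, choose 5; 4->5 ok
  pos 6: y in {0,1,3,4}, choose 0; 5->0 ok
  pos 7: x in {2,5}, choose 2; 0->2 ok
  pos 8: y in {0,1,3,4}, choose 1; 2->1 ok
  pos 9: y in {0,1,3,4}, choose 1; 1->1 ok
  pos 10: y in {0,1,3,4}, choose 1; 1->1 ok
  pos 11: y in {0,1,3,4}, choose 4; 1->4 ok
  pos 12: y in {0,1,3,4}, choose 3; 4->3 ok

0,4,3,0,4,5,0,2,1,1,1,4,3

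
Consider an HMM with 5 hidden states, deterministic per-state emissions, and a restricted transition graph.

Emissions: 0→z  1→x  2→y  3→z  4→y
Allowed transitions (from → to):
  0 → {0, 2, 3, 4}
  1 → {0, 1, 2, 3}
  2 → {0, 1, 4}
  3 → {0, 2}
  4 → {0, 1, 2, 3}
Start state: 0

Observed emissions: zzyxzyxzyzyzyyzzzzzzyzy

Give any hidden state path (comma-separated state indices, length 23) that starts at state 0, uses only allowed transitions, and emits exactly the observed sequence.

0,3,2,1,3,2,1,3,2,0,2,0,2,4,0,3,0,0,0,0,4,0,2

  [0] z  {0,3}  => 0  start
  [1] z  {0,3}  => 3  0->3 ok
  [2] y  {2,4}  => 2  3->2 ok
  [3] x  {1}  => 1  2->1 ok
  [4] z  {0,3}  => 3  1->3 ok
  [5] y  {2,4}  => 2  3->2 ok
  [6] x  {1}  => 1  2->1 ok
  [7] z  {0,3}  => 3  1->3 ok
  [8] y  {2,4}  => 2  3->2 ok
  [9] z  {0,3}  => 0  2->0 ok
  [10] y  {2,4}  => 2  0->2 ok
  [11] z  {0,3}  => 0  2->0 ok
  [12] y  {2,4}  => 2  0->2 ok
  [13] y  {2,4}  => 4  2->4 ok
  [14] z  {0,3}  => 0  4->0 ok
  [15] z  {0,3}  => 3  0->3 ok
  [16] z  {0,3}  => 0  3->0 ok
  [17] z  {0,3}  => 0  0->0 ok
  [18] z  {0,3}  => 0  0->0 ok
  [19] z  {0,3}  => 0  0->0 ok
  [20] y  {2,4}  => 4  0->4 ok
  [21] z  {0,3}  => 0  4->0 ok
  [22] y  {2,4}  => 2  0->2 ok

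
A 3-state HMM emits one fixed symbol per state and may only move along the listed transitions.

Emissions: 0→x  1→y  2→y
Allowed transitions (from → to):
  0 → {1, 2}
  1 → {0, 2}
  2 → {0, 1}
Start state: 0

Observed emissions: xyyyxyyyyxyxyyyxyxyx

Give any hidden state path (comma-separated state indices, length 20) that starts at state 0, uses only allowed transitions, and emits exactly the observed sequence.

0,2,1,2,0,1,2,1,2,0,1,0,1,2,1,0,1,0,1,0

  t0 'x' -> {0}, take 0 (start)
  t1 'y' -> {1,2}, take 2 (0->2 ok)
  t2 'y' -> {1,2}, take 1 (2->1 ok)
  t3 'y' -> {1,2}, take 2 (1->2 ok)
  t4 'x' -> {0}, take 0 (2->0 ok)
  t5 'y' -> {1,2}, take 1 (0->1 ok)
  t6 'y' -> {1,2}, take 2 (1->2 ok)
  t7 'y' -> {1,2}, take 1 (2->1 ok)
  t8 'y' -> {1,2}, take 2 (1->2 ok)
  t9 'x' -> {0}, take 0 (2->0 ok)
  t10 'y' -> {1,2}, take 1 (0->1 ok)
  t11 'x' -> {0}, take 0 (1->0 ok)
  t12 'y' -> {1,2}, take 1 (0->1 ok)
  t13 'y' -> {1,2}, take 2 (1->2 ok)
  t14 'y' -> {1,2}, take 1 (2->1 ok)
  t15 'x' -> {0}, take 0 (1->0 ok)
  t16 'y' -> {1,2}, take 1 (0->1 ok)
  t17 'x' -> {0}, take 0 (1->0 ok)
  t18 'y' -> {1,2}, take 1 (0->1 ok)
  t19 'x' -> {0}, take 0 (1->0 ok)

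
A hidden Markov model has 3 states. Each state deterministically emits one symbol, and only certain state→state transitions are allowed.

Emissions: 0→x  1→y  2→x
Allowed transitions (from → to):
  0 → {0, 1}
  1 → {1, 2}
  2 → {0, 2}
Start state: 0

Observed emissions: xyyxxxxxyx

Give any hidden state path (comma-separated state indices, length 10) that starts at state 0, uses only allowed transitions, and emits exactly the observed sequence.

  t0 'x' -> {0,2}, take 0 (start)
  t1 'y' -> {1}, take 1 (0->1 ok)
  t2 'y' -> {1}, take 1 (1->1 ok)
  t3 'x' -> {0,2}, take 2 (1->2 ok)
  t4 'x' -> {0,2}, take 2 (2->2 ok)
  t5 'x' -> {0,2}, take 2 (2->2 ok)
  t6 'x' -> {0,2}, take 2 (2->2 ok)
  t7 'x' -> {0,2}, take 0 (2->0 ok)
  t8 'y' -> {1}, take 1 (0->1 ok)
  t9 'x' -> {0,2}, take 2 (1->2 ok)

0,1,1,2,2,2,2,0,1,2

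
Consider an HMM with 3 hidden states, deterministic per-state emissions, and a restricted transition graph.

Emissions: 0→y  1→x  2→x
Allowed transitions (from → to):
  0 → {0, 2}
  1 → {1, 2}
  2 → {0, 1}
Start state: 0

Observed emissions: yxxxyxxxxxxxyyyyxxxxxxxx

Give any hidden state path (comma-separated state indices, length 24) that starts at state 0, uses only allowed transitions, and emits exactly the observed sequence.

  [0] y  {0}  => 0  start
  [1] x  {1,2}  => 2  0->2 ok
  [2] x  {1,2}  => 1  2->1 ok
  [3] x  {1,2}  => 2  1->2 ok
  [4] y  {0}  => 0  2->0 ok
  [5] x  {1,2}  => 2  0->2 ok
  [6] x  {1,2}  => 1  2->1 ok
  [7] x  {1,2}  => 1  1->1 ok
  [8] x  {1,2}  => 2  1->2 ok
  [9] x  {1,2}  => 1  2->1 ok
  [10] x  {1,2}  => 1  1->1 ok
  [11] x  {1,2}  => 2  1->2 ok
  [12] y  {0}  => 0  2->0 ok
  [13] y  {0}  => 0  0->0 ok
  [14] y  {0}  => 0  0->0 ok
  [15] y  {0}  => 0  0->0 ok
  [16] x  {1,2}  => 2  0->2 ok
  [17] x  {1,2}  => 1  2->1 ok
  [18] x  {1,2}  => 1  1->1 ok
  [19] x  {1,2}  => 2  1->2 ok
  [20] x  {1,2}  => 1  2->1 ok
  [21] x  {1,2}  => 1  1->1 ok
  [22] x  {1,2}  => 1  1->1 ok
  [23] x  {1,2}  => 1  1->1 ok

0,2,1,2,0,2,1,1,2,1,1,2,0,0,0,0,2,1,1,2,1,1,1,1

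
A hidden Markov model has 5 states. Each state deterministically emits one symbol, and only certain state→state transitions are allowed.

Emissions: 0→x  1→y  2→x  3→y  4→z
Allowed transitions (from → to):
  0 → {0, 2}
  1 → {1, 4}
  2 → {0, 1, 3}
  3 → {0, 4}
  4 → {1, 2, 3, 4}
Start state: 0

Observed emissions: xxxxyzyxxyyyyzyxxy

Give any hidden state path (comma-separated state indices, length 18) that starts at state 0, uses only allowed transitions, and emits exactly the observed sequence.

0,0,0,2,1,4,3,0,2,1,1,1,1,4,3,0,2,1

  0: obs=x cand={0,2} pick 0 [start]
  1: obs=x cand={0,2} pick 0 [0->0 ok]
  2: obs=x cand={0,2} pick 0 [0->0 ok]
  3: obs=x cand={0,2} pick 2 [0->2 ok]
  4: obs=y cand={1,3} pick 1 [2->1 ok]
  5: obs=z cand={4} pick 4 [1->4 ok]
  6: obs=y cand={1,3} pick 3 [4->3 ok]
  7: obs=x cand={0,2} pick 0 [3->0 ok]
  8: obs=x cand={0,2} pick 2 [0->2 ok]
  9: obs=y cand={1,3} pick 1 [2->1 ok]
  10: obs=y cand={1,3} pick 1 [1->1 ok]
  11: obs=y cand={1,3} pick 1 [1->1 ok]
  12: obs=y cand={1,3} pick 1 [1->1 ok]
  13: obs=z cand={4} pick 4 [1->4 ok]
  14: obs=y cand={1,3} pick 3 [4->3 ok]
  15: obs=x cand={0,2} pick 0 [3->0 ok]
  16: obs=x cand={0,2} pick 2 [0->2 ok]
  17: obs=y cand={1,3} pick 1 [2->1 ok]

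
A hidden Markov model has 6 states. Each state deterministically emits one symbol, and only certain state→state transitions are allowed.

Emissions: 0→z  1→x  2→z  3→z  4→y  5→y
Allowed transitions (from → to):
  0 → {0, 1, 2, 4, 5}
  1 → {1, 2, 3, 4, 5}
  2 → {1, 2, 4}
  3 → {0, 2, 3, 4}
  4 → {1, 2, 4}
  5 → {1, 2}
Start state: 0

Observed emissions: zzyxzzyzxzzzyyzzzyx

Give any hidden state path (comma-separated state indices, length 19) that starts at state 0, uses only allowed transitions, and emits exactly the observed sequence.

  pos 0: z in {0,2,3}, choose 0; start
  pos 1: z in {0,2,3}, choose 2; 0->2 ok
  pos 2: y in {4,5}, choose 4; 2->4 ok
  pos 3: x in {1}, choose 1; 4->1 ok
  pos 4: z in {0,2,3}, choose 3; 1->3 ok
  pos 5: z in {0,2,3}, choose 0; 3->0 ok
  pos 6: y in {4,5}, choose 5; 0->5 ok
  pos 7: z in {0,2,3}, choose 2; 5->2 ok
  pos 8: x in {1}, choose 1; 2->1 ok
  pos 9: z in {0,2,3}, choose 3; 1->3 ok
  pos 10: z in {0,2,3}, choose 3; 3->3 ok
  pos 11: z in {0,2,3}, choose 0; 3->0 ok
  pos 12: y in {4,5}, choose 4; 0->4 ok
  pos 13: y in {4,5}, choose 4; 4->4 ok
  pos 14: z in {0,2,3}, choose 2; 4->2 ok
  pos 15: z in {0,2,3}, choose 2; 2->2 ok
  pos 16: z in {0,2,3}, choose 2; 2->2 ok
  pos 17: y in {4,5}, choose 4; 2->4 ok
  pos 18: x in {1}, choose 1; 4->1 ok

0,2,4,1,3,0,5,2,1,3,3,0,4,4,2,2,2,4,1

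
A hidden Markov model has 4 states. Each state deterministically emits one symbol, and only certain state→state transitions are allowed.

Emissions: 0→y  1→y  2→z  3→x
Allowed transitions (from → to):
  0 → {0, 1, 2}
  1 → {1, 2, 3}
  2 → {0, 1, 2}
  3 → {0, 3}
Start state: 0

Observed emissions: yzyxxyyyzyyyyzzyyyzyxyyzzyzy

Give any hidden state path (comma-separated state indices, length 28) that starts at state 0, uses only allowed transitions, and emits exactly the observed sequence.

  [0] y  {0,1}  => 0  start
  [1] z  {2}  => 2  0->2 ok
  [2] y  {0,1}  => 1  2->1 ok
  [3] x  {3}  => 3  1->3 ok
  [4] x  {3}  => 3  3->3 ok
  [5] y  {0,1}  => 0  3->0 ok
  [6] y  {0,1}  => 0  0->0 ok
  [7] y  {0,1}  => 1  0->1 ok
  [8] z  {2}  => 2  1->2 ok
  [9] y  {0,1}  => 0  2->0 ok
  [10] y  {0,1}  => 1  0->1 ok
  [11] y  {0,1}  => 1  1->1 ok
  [12] y  {0,1}  => 1  1->1 ok
  [13] z  {2}  => 2  1->2 ok
  [14] z  {2}  => 2  2->2 ok
  [15] y  {0,1}  => 0  2->0 ok
  [16] y  {0,1}  => 1  0->1 ok
  [17] y  {0,1}  => 1  1->1 ok
  [18] z  {2}  => 2  1->2 ok
  [19] y  {0,1}  => 1  2->1 ok
  [20] x  {3}  => 3  1->3 ok
  [21] y  {0,1}  => 0  3->0 ok
  [22] y  {0,1}  => 0  0->0 ok
  [23] z  {2}  => 2  0->2 ok
  [24] z  {2}  => 2  2->2 ok
  [25] y  {0,1}  => 1  2->1 ok
  [26] z  {2}  => 2  1->2 ok
  [27] y  {0,1}  => 1  2->1 ok

0,2,1,3,3,0,0,1,2,0,1,1,1,2,2,0,1,1,2,1,3,0,0,2,2,1,2,1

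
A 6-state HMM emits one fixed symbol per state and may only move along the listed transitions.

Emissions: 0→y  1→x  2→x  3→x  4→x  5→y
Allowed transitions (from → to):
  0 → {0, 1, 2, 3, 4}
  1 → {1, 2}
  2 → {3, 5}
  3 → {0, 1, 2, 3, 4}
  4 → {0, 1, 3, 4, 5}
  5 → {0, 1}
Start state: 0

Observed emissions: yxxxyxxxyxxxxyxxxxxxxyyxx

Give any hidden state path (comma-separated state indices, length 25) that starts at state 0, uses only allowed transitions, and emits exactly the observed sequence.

  t0 'y' -> {0,5}, take 0 (start)
  t1 'x' -> {1,2,3,4}, take 1 (0->1 ok)
  t2 'x' -> {1,2,3,4}, take 2 (1->2 ok)
  t3 'x' -> {1,2,3,4}, take 3 (2->3 ok)
  t4 'y' -> {0,5}, take 0 (3->0 ok)
  t5 'x' -> {1,2,3,4}, take 2 (0->2 ok)
  t6 'x' -> {1,2,3,4}, take 3 (2->3 ok)
  t7 'x' -> {1,2,3,4}, take 4 (3->4 ok)
  t8 'y' -> {0,5}, take 5 (4->5 ok)
  t9 'x' -> {1,2,3,4}, take 1 (5->1 ok)
  t10 'x' -> {1,2,3,4}, take 1 (1->1 ok)
  t11 'x' -> {1,2,3,4}, take 1 (1->1 ok)
  t12 'x' -> {1,2,3,4}, take 2 (1->2 ok)
  t13 'y' -> {0,5}, take 5 (2->5 ok)
  t14 'x' -> {1,2,3,4}, take 1 (5->1 ok)
  t15 'x' -> {1,2,3,4}, take 2 (1->2 ok)
  t16 'x' -> {1,2,3,4}, take 3 (2->3 ok)
  t17 'x' -> {1,2,3,4}, take 1 (3->1 ok)
  t18 'x' -> {1,2,3,4}, take 2 (1->2 ok)
  t19 'x' -> {1,2,3,4}, take 3 (2->3 ok)
  t20 'x' -> {1,2,3,4}, take 3 (3->3 ok)
  t21 'y' -> {0,5}, take 0 (3->0 ok)
  t22 'y' -> {0,5}, take 0 (0->0 ok)
  t23 'x' -> {1,2,3,4}, take 1 (0->1 ok)
  t24 'x' -> {1,2,3,4}, take 2 (1->2 ok)

0,1,2,3,0,2,3,4,5,1,1,1,2,5,1,2,3,1,2,3,3,0,0,1,2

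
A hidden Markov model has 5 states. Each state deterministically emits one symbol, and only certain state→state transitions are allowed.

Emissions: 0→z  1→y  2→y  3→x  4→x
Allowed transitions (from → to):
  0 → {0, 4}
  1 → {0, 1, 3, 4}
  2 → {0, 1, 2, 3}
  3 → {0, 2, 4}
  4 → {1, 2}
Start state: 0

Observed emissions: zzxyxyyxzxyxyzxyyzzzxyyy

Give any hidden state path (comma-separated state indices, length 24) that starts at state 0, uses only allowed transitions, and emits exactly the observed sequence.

  pos 0: z in {0}, choose 0; start
  pos 1: z in {0}, choose 0; 0->0 ok
  pos 2: x in {3,4}, choose 4; 0->4 ok
  pos 3: y in {1,2}, choose 1; 4->1 ok
  pos 4: x in {3,4}, choose 4; 1->4 ok
  pos 5: y in {1,2}, choose 2; 4->2 ok
  pos 6: y in {1,2}, choose 2; 2->2 ok
  pos 7: x in {3,4}, choose 3; 2->3 ok
  pos 8: z in {0}, choose 0; 3->0 ok
  pos 9: x in {3,4}, choose 4; 0->4 ok
  pos 10: y in {1,2}, choose 1; 4->1 ok
  pos 11: x in {3,4}, choose 4; 1->4 ok
  pos 12: y in {1,2}, choose 1; 4->1 ok
  pos 13: z in {0}, choose 0; 1->0 ok
  pos 14: x in {3,4}, choose 4; 0->4 ok
  pos 15: y in {1,2}, choose 1; 4->1 ok
  pos 16: y in {1,2}, choose 1; 1->1 ok
  pos 17: z in {0}, choose 0; 1->0 ok
  pos 18: z in {0}, choose 0; 0->0 ok
  pos 19: z in {0}, choose 0; 0->0 ok
  pos 20: x in {3,4}, choose 4; 0->4 ok
  pos 21: y in {1,2}, choose 2; 4->2 ok
  pos 22: y in {1,2}, choose 2; 2->2 ok
  pos 23: y in {1,2}, choose 2; 2->2 ok

0,0,4,1,4,2,2,3,0,4,1,4,1,0,4,1,1,0,0,0,4,2,2,2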